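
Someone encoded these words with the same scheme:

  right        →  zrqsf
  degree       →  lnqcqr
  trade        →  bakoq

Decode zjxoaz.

In right: r→z is +8, i→r is +9, g→q is +10, h→s is +11 — the shift increases by 1 each position. The shift increases by 1 at each position, starting from +8: 8, 9, 10, ….
Undoing it on zjxoaz: z−8=r, j−9=a, x−10=n, o−11=d, a−12=o, z−13=m.

random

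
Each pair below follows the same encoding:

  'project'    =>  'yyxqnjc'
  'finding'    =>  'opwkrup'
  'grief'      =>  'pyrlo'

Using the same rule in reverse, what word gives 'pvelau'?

Shifts by position in project: pos 0: p→y (+9), pos 1: r→y (+7), pos 2: o→x (+9), pos 3: j→q (+7) — repeating every 2. It's a Vigenère-style cipher with numeric key [9,7]: position i shifts by key[i mod 2].
Decoding pvelau: p−9=g, v−7=o, e−9=v, l−7=e, a−9=r, u−7=n.

govern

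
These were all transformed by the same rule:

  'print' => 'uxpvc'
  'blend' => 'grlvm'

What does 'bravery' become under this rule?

gxhdnbj

Letter i (0-indexed) is shifted by i+5, so successive shifts are 5, 6, 7, ….
Applying it to bravery: b+5=g, r+6=x, a+7=h, v+8=d, e+9=n, r+10=b, y+11=j.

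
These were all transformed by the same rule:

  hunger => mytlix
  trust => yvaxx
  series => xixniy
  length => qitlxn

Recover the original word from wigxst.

Shifts by position in hunger: pos 0: h→m (+5), pos 1: u→y (+4), pos 2: n→t (+6), pos 3: g→l (+5), pos 4: e→i (+4), pos 5: r→x (+6) — repeating every 3. The shifts repeat in a cycle of length 3: positions 0,1,… shift by +5, +4, +6, then the pattern repeats.
Reversing it on wigxst: w−5=r, i−4=e, g−6=a, x−5=s, s−4=o, t−6=n.

reason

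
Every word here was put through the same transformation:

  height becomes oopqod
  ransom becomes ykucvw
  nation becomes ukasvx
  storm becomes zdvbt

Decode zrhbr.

shark

The shifts repeat in a cycle of length 2: positions 0,1,… shift by +7, +10, then the pattern repeats.
Decoding zrhbr: z−7=s, r−10=h, h−7=a, b−10=r, r−7=k.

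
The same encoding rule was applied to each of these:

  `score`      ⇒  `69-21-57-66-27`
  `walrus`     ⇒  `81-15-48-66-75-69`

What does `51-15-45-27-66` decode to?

s(#19)→69 and c(#3)→21: differences scale by 3, so n = 3·pos + 12. The formula is n = 3×(alphabet index, a=1) + 12.
Undoing it on 51-15-45-27-66: 51→(51−12)÷3=13=m, 15→(15−12)÷3=1=a, 45→(45−12)÷3=11=k, 27→(27−12)÷3=5=e, 66→(66−12)÷3=18=r.

maker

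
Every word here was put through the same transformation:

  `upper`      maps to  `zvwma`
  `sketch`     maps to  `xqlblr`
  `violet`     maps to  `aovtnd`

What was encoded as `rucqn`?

The shift increases by 1 at each position, starting from +5: 5, 6, 7, ….
Reversing it on rucqn: r−5=m, u−6=o, c−7=v, q−8=i, n−9=e.

movie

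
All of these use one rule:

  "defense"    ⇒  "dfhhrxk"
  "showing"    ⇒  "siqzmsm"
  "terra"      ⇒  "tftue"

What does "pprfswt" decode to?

In defense: d→d is +0, e→f is +1, f→h is +2, e→h is +3 — the shift increases by 1 each position. Letter i (0-indexed) is shifted by i+0, so successive shifts are 0, 1, 2, ….
Reversing it on pprfswt: p−0=p, p−1=o, r−2=p, f−3=c, s−4=o, w−5=r, t−6=n.

popcorn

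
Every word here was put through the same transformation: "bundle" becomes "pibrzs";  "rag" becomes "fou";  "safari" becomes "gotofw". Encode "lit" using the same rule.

Compare letters: b→p is +14, u→i is +14, n→b is +14 — a constant shift. Each letter is shifted forward by 14 in the alphabet (a Caesar shift of +14).
On lit: l+14=z, i+14=w, t+14=h.

zwh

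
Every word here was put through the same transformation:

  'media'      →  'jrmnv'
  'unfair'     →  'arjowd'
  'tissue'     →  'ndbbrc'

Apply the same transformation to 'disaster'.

ancbjbrm

The output letters match the input read backwards, each shifted +9: media reversed is aidem. Read the word backwards and shift each letter +9.
Applying it to disaster: reverse → retsasid; then shift: r+9=a, e+9=n, t+9=c, s+9=b, a+9=j, s+9=b, i+9=r, d+9=m.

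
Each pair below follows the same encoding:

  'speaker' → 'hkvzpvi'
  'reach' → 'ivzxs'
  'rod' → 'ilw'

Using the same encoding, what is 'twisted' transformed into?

This is the alphabet-reversal cipher (Atbash): a becomes z, b becomes y, etc.
Applying it to twisted: t↔g, w↔d, i↔r, s↔h, t↔g, e↔v, d↔w.

gdrhgvw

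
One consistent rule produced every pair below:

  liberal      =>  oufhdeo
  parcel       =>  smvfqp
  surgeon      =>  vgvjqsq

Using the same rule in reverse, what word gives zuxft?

witch

Shifts by position in liberal: pos 0: l→o (+3), pos 1: i→u (+12), pos 2: b→f (+4), pos 3: e→h (+3), pos 4: r→d (+12), pos 5: a→e (+4) — repeating every 3. The shifts repeat in a cycle of length 3: positions 0,1,… shift by +3, +12, +4, then the pattern repeats.
Decoding zuxft: z−3=w, u−12=i, x−4=t, f−3=c, t−12=h.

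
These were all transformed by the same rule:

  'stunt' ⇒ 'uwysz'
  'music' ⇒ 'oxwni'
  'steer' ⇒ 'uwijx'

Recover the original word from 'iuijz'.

greet

In stunt: s→u is +2, t→w is +3, u→y is +4, n→s is +5 — the shift increases by 1 each position. The shift increases by 1 at each position, starting from +2: 2, 3, 4, ….
Decoding iuijz: i−2=g, u−3=r, i−4=e, j−5=e, z−6=t.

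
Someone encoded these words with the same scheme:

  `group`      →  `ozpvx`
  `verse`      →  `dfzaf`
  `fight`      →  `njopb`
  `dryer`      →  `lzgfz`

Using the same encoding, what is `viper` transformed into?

djxfz

The shift depends on letter class: consonant g→o is +8, but vowel o→p is +1. Vowels shift forward by 1 and consonants shift forward by 8.
Applying it to viper: v(cons)+8=d, i(vowel)+1=j, p(cons)+8=x, e(vowel)+1=f, r(cons)+8=z.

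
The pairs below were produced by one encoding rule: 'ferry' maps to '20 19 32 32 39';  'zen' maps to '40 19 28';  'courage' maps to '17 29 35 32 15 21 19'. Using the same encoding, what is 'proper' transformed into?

30 32 29 30 19 32

f is letter #6 and maps to 20: an offset of 14. Letters become their 1-based position plus 14 (so a→15, b→16, …).
Applying it to proper: p=16→30, r=18→32, o=15→29, p=16→30, e=5→19, r=18→32.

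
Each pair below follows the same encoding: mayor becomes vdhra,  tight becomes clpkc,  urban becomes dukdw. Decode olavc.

first

A repeating key of period 2 is used — shifts +9, +3 over and over.
Decoding olavc: o−9=f, l−3=i, a−9=r, v−3=s, c−9=t.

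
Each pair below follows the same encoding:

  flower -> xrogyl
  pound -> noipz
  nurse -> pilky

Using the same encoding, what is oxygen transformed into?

ofewyp

This is an affine cipher: with a=0,…,z=25, each position x becomes (25x+2) mod 26.
On oxygen: o(14)→25·14+2≡14=o; x(23)→25·23+2≡5=f; y(24)→25·24+2≡4=e; g(6)→25·6+2≡22=w; e(4)→25·4+2≡24=y; n(13)→25·13+2≡15=p (all mod 26).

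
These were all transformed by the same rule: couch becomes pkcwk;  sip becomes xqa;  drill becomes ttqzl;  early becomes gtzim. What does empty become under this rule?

gbxum

The output letters match the input read backwards, each shifted +8: couch reversed is hcuoc. Two steps: reverse the string, then apply a Caesar shift of +8.
On empty: reverse → ytpme; then shift: y+8=g, t+8=b, p+8=x, m+8=u, e+8=m.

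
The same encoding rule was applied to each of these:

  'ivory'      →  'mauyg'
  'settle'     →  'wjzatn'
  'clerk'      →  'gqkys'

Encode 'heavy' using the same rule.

In ivory: i→m is +4, v→a is +5, o→u is +6, r→y is +7 — the shift increases by 1 each position. The shift increases by 1 at each position, starting from +4: 4, 5, 6, ….
Applying it to heavy: h+4=l, e+5=j, a+6=g, v+7=c, y+8=g.

ljgcg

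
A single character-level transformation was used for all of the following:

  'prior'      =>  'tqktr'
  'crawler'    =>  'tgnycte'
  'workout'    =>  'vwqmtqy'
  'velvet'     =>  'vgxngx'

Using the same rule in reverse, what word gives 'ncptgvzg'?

external

The output letters match the input read backwards, each shifted +2: prior reversed is roirp. Two steps: reverse the string, then apply a Caesar shift of +2.
Reversing it on ncptgvzg: shift back: n−2=l, c−2=a, p−2=n, t−2=r, g−2=e, v−2=t, z−2=x, g−2=e → lanretxe; then reverse → external.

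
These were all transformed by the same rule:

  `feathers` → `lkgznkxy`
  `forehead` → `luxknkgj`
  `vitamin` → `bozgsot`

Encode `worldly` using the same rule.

Compare letters: f→l is +6, e→k is +6, a→g is +6 — a constant shift. This is a Caesar cipher with shift 6.
Applying it to worldly: w+6=c, o+6=u, r+6=x, l+6=r, d+6=j, l+6=r, y+6=e.

cuxrjre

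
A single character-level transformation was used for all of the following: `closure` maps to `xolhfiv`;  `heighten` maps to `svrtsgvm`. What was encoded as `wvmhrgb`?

Each pair mirrors across the alphabet (c↔x, l↔o, o↔l): positions sum to 25. Each letter is replaced by its mirror in the alphabet: a↔z, b↔y, c↔x, and so on (the Atbash cipher).
Reversing it on wvmhrgb: w↔d, v↔e, m↔n, h↔s, r↔i, g↔t, b↔y.

density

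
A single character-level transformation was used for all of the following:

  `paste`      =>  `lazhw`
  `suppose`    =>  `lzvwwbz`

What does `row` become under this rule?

dvy

The output letters match the input read backwards, each shifted +7: paste reversed is etsap. Read the word backwards and shift each letter +7.
For row: reverse → wor; then shift: w+7=d, o+7=v, r+7=y.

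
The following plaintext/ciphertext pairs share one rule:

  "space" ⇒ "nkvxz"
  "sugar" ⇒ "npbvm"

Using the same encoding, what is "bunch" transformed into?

wpixc

Compare letters: s→n is +21, p→k is +21, a→v is +21 — a constant shift. Every letter moves 21 places later in the alphabet, wrapping around z→a.
On bunch: b+21=w, u+21=p, n+21=i, c+21=x, h+21=c.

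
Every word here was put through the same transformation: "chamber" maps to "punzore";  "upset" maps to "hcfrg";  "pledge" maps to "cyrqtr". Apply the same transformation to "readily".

ernqvyl

Each letter is shifted forward by 13 in the alphabet (a Caesar shift of +13).
For readily: r+13=e, e+13=r, a+13=n, d+13=q, i+13=v, l+13=y, y+13=l.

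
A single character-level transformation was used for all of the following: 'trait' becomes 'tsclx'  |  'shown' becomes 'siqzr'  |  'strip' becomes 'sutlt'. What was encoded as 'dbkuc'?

dairy

In trait: t→t is +0, r→s is +1, a→c is +2, i→l is +3 — the shift increases by 1 each position. Letter i (0-indexed) is shifted by i+0, so successive shifts are 0, 1, 2, ….
Undoing it on dbkuc: d−0=d, b−1=a, k−2=i, u−3=r, c−4=y.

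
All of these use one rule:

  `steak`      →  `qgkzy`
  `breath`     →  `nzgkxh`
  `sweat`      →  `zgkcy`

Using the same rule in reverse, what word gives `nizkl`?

fetch

The output letters match the input read backwards, each shifted +6: steak reversed is kaets. The word is reversed, then every letter is shifted forward by 6.
Decoding nizkl: shift back: n−6=h, i−6=c, z−6=t, k−6=e, l−6=f → hctef; then reverse → fetch.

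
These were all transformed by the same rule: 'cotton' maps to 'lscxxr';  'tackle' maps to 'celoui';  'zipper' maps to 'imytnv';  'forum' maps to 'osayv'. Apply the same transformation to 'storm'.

bxxvv

A repeating key of period 2 is used — shifts +9, +4 over and over.
For storm: s+9=b, t+4=x, o+9=x, r+4=v, m+9=v.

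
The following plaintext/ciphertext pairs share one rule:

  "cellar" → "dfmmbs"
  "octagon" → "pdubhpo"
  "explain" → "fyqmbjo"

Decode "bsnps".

Compare letters: c→d is +1, e→f is +1, l→m is +1 — a constant shift. Every letter moves 1 place later in the alphabet, wrapping around z→a.
Reversing it on bsnps: b−1=a, s−1=r, n−1=m, p−1=o, s−1=r.

armor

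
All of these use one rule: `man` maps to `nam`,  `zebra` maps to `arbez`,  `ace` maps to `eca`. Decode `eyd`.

The output letters match the input read backwards: man reversed is nam. It's just the letters in reverse order.
Undoing it on eyd: then reverse → dye.

dye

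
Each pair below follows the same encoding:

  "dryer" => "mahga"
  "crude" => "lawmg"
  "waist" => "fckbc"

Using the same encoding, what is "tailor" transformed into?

The shift depends on letter class: consonant d→m is +9, but vowel e→g is +2. Vowels shift forward by 2 and consonants shift forward by 9.
Applying it to tailor: t(cons)+9=c, a(vowel)+2=c, i(vowel)+2=k, l(cons)+9=u, o(vowel)+2=q, r(cons)+9=a.

cckuqa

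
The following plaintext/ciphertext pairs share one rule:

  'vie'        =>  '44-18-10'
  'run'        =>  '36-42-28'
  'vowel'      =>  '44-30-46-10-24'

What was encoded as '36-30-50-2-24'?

The formula is n = 2×(alphabet index, a=1).
Decoding 36-30-50-2-24: 36→(36−0)÷2=18=r, 30→(30−0)÷2=15=o, 50→(50−0)÷2=25=y, 2→(2−0)÷2=1=a, 24→(24−0)÷2=12=l.

royal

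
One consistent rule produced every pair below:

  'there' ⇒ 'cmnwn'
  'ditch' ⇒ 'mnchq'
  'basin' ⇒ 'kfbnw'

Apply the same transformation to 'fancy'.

ofwhh

Shifts by position in there: pos 0: t→c (+9), pos 1: h→m (+5), pos 2: e→n (+9), pos 3: r→w (+5) — repeating every 2. It's a Vigenère-style cipher with numeric key [9,5]: position i shifts by key[i mod 2].
For fancy: f+9=o, a+5=f, n+9=w, c+5=h, y+9=h.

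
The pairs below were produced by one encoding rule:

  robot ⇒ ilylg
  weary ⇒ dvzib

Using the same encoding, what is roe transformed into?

This is the alphabet-reversal cipher (Atbash): a becomes z, b becomes y, etc.
On roe: r↔i, o↔l, e↔v.

ilv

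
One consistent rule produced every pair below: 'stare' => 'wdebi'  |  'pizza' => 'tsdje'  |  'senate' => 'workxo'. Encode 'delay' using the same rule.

hopkc

Shifts by position in stare: pos 0: s→w (+4), pos 1: t→d (+10), pos 2: a→e (+4), pos 3: r→b (+10) — repeating every 2. It's a Vigenère-style cipher with numeric key [4,10]: position i shifts by key[i mod 2].
Applying it to delay: d+4=h, e+10=o, l+4=p, a+10=k, y+4=c.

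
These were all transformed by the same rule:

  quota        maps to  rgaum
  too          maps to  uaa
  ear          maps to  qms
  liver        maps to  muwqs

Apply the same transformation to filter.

gumuqs

The shift depends on letter class: consonant q→r is +1, but vowel u→g is +12. Vowels shift forward by 12 and consonants shift forward by 1.
On filter: f(cons)+1=g, i(vowel)+12=u, l(cons)+1=m, t(cons)+1=u, e(vowel)+12=q, r(cons)+1=s.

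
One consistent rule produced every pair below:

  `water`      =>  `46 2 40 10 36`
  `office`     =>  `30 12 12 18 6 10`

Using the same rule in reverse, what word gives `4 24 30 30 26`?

bloom

w(#23)→46 and a(#1)→2: differences scale by 2, so n = 2·pos + 0. With a=1..z=26, the number is 2·pos.
Undoing it on 4 24 30 30 26: 4→(4−0)÷2=2=b, 24→(24−0)÷2=12=l, 30→(30−0)÷2=15=o, 30→(30−0)÷2=15=o, 26→(26−0)÷2=13=m.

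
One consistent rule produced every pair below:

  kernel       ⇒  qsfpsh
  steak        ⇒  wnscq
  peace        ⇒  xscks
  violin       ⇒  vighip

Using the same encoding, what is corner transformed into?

kgfpsf

k(10)→q(16) and e(4)→s(18) fit y≡17x+2 (mod 26); the inverse of 17 mod 26 is 23. Treating letters as 0–25, the rule is x ↦ 17x + 2 (mod 26).
For corner: c(2)→17·2+2≡10=k; o(14)→17·14+2≡6=g; r(17)→17·17+2≡5=f; n(13)→17·13+2≡15=p; e(4)→17·4+2≡18=s; r(17)→17·17+2≡5=f (all mod 26).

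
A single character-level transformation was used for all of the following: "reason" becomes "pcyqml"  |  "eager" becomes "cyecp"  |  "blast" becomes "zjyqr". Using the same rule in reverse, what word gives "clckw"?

enemy

This is a Caesar cipher with shift 24.
Decoding clckw: c−24=e, l−24=n, c−24=e, k−24=m, w−24=y.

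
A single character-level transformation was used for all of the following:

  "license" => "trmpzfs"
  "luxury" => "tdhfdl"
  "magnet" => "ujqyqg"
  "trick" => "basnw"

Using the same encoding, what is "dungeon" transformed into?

ldxrqbb

In license: l→t is +8, i→r is +9, c→m is +10, e→p is +11 — the shift increases by 1 each position. Each letter shifts forward by (position + 8), i.e. 8, 9, 10, … — the shift grows by one for each successive letter.
Applying it to dungeon: d+8=l, u+9=d, n+10=x, g+11=r, e+12=q, o+13=b, n+14=b.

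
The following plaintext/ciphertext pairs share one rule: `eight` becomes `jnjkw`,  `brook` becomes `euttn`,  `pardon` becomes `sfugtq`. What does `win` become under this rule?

The shift depends on letter class: consonant g→j is +3, but vowel e→j is +5. The rule splits by letter class: vowels +5, consonants +3.
On win: w(cons)+3=z, i(vowel)+5=n, n(cons)+3=q.

znq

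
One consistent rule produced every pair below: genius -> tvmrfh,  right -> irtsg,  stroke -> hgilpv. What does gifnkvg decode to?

trumpet

Each pair mirrors across the alphabet (g↔t, e↔v, n↔m): positions sum to 25. This is the alphabet-reversal cipher (Atbash): a becomes z, b becomes y, etc.
Decoding gifnkvg: g↔t, i↔r, f↔u, n↔m, k↔p, v↔e, g↔t.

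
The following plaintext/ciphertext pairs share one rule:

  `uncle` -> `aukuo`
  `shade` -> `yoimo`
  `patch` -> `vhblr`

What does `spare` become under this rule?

In uncle: u→a is +6, n→u is +7, c→k is +8, l→u is +9 — the shift increases by 1 each position. The shift increases by 1 at each position, starting from +6: 6, 7, 8, ….
For spare: s+6=y, p+7=w, a+8=i, r+9=a, e+10=o.

ywiao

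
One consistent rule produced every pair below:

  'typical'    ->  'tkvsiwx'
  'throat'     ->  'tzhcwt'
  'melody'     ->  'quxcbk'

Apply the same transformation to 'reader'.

huwbuh

Treating letters as 0–25, the rule is x ↦ 19x + 22 (mod 26).
On reader: r(17)→19·17+22≡7=h; e(4)→19·4+22≡20=u; a(0)→19·0+22≡22=w; d(3)→19·3+22≡1=b; e(4)→19·4+22≡20=u; r(17)→19·17+22≡7=h (all mod 26).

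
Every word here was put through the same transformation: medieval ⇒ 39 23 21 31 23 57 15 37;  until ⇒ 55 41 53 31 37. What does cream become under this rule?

19 49 23 15 39

m(#13)→39 and e(#5)→23: differences scale by 2, so n = 2·pos + 13. The formula is n = 2×(alphabet index, a=1) + 13.
For cream: c=3→19, r=18→49, e=5→23, a=1→15, m=13→39.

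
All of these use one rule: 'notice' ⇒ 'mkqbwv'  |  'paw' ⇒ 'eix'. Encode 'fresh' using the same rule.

Two steps: reverse the string, then apply a Caesar shift of +8.
On fresh: reverse → hserf; then shift: h+8=p, s+8=a, e+8=m, r+8=z, f+8=n.

pamzn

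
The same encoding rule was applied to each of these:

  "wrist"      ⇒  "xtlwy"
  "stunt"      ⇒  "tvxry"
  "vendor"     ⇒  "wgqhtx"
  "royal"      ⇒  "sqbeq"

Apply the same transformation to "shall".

tjdpq

In wrist: w→x is +1, r→t is +2, i→l is +3, s→w is +4 — the shift increases by 1 each position. Letter i (0-indexed) is shifted by i+1, so successive shifts are 1, 2, 3, ….
For shall: s+1=t, h+2=j, a+3=d, l+4=p, l+5=q.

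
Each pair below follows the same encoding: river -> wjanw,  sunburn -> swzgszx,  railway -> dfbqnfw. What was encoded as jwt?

ore

Two steps: reverse the string, then apply a Caesar shift of +5.
Decoding jwt: shift back: j−5=e, w−5=r, t−5=o → ero; then reverse → ore.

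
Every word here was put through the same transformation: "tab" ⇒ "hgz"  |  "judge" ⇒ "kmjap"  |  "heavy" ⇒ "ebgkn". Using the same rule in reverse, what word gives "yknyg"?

The word is reversed, then every letter is shifted forward by 6.
Undoing it on yknyg: shift back: y−6=s, k−6=e, n−6=h, y−6=s, g−6=a → sehsa; then reverse → ashes.

ashes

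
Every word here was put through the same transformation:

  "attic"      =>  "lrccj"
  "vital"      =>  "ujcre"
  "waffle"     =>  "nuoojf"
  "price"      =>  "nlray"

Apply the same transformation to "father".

Read the word backwards and shift each letter +9.
For father: reverse → rehtaf; then shift: r+9=a, e+9=n, h+9=q, t+9=c, a+9=j, f+9=o.

anqcjo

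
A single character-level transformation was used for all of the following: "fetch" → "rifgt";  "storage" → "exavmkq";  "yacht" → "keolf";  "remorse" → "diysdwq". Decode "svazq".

A repeating key of period 2 is used — shifts +12, +4 over and over.
Decoding svazq: s−12=g, v−4=r, a−12=o, z−4=v, q−12=e.

grove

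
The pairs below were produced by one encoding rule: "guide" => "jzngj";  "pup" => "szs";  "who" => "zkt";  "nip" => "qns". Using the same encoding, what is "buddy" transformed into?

The rule splits by letter class: vowels +5, consonants +3.
Applying it to buddy: b(cons)+3=e, u(vowel)+5=z, d(cons)+3=g, d(cons)+3=g, y(cons)+3=b.

ezggb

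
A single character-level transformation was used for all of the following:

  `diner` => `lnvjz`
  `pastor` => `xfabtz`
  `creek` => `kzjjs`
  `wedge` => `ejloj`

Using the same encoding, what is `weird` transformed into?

The shift depends on letter class: consonant d→l is +8, but vowel i→n is +5. Two shifts are in play — +5 for a/e/i/o/u, +8 for every other letter.
For weird: w(cons)+8=e, e(vowel)+5=j, i(vowel)+5=n, r(cons)+8=z, d(cons)+8=l.

ejnzl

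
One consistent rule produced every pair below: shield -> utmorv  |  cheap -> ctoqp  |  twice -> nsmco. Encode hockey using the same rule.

twcyoe

s(18)→u(20) and h(7)→t(19) fit y≡19x+16 (mod 26); the inverse of 19 mod 26 is 11. Treating letters as 0–25, the rule is x ↦ 19x + 16 (mod 26).
For hockey: h(7)→19·7+16≡19=t; o(14)→19·14+16≡22=w; c(2)→19·2+16≡2=c; k(10)→19·10+16≡24=y; e(4)→19·4+16≡14=o; y(24)→19·24+16≡4=e (all mod 26).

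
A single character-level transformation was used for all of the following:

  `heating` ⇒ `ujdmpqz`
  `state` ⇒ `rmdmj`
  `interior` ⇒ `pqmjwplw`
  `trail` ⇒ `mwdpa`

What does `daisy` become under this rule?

odprn

Each letter's alphabet position (a=0..z=25) is mapped through 21·x+3 mod 26 — an affine cipher.
Applying it to daisy: d(3)→21·3+3≡14=o; a(0)→21·0+3≡3=d; i(8)→21·8+3≡15=p; s(18)→21·18+3≡17=r; y(24)→21·24+3≡13=n (all mod 26).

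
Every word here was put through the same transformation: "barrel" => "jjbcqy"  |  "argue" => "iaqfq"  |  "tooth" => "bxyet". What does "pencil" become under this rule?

The shift increases by 1 at each position, starting from +8: 8, 9, 10, ….
On pencil: p+8=x, e+9=n, n+10=x, c+11=n, i+12=u, l+13=y.

xnxnuy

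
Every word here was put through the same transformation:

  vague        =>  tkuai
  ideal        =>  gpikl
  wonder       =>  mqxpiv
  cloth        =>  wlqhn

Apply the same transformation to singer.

ogxuiv

This is an affine cipher: with a=0,…,z=25, each position x becomes (19x+10) mod 26.
For singer: s(18)→19·18+10≡14=o; i(8)→19·8+10≡6=g; n(13)→19·13+10≡23=x; g(6)→19·6+10≡20=u; e(4)→19·4+10≡8=i; r(17)→19·17+10≡21=v (all mod 26).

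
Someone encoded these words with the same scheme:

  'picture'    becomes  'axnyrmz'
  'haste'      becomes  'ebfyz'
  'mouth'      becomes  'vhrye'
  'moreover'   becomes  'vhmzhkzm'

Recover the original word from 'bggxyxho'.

p(15)→a(0) and i(8)→x(23) fit y≡19x+1 (mod 26); the inverse of 19 mod 26 is 11. This is an affine cipher: with a=0,…,z=25, each position x becomes (19x+1) mod 26.
Undoing it on bggxyxho: b(1)→11·(1−1)≡0=a; g(6)→11·(6−1)≡3=d; g(6)→11·(6−1)≡3=d; x(23)→11·(23−1)≡8=i; y(24)→11·(24−1)≡19=t; x(23)→11·(23−1)≡8=i; h(7)→11·(7−1)≡14=o; o(14)→11·(14−1)≡13=n (all mod 26).

addition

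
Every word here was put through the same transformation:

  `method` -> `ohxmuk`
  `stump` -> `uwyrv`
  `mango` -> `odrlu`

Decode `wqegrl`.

In method: m→o is +2, e→h is +3, t→x is +4, h→m is +5 — the shift increases by 1 each position. The shift increases by 1 at each position, starting from +2: 2, 3, 4, ….
Reversing it on wqegrl: w−2=u, q−3=n, e−4=a, g−5=b, r−6=l, l−7=e.

unable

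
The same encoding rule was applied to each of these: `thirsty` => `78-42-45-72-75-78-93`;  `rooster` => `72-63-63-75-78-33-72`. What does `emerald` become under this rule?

t(#20)→78 and h(#8)→42: differences scale by 3, so n = 3·pos + 18. Each letter becomes 3×(its alphabet position, a=1..z=26) + 18.
For emerald: e=5→33, m=13→57, e=5→33, r=18→72, a=1→21, l=12→54, d=4→30.

33-57-33-72-21-54-30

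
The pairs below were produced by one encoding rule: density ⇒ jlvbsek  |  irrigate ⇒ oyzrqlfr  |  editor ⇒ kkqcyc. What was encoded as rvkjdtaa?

location

In density: d→j is +6, e→l is +7, n→v is +8, s→b is +9 — the shift increases by 1 each position. The shift increases by 1 at each position, starting from +6: 6, 7, 8, ….
Undoing it on rvkjdtaa: r−6=l, v−7=o, k−8=c, j−9=a, d−10=t, t−11=i, a−12=o, a−13=n.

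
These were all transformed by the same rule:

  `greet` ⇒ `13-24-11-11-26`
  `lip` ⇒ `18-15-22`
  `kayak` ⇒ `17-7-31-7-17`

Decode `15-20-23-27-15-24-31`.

inquiry

g is letter #7 and maps to 13: an offset of 6. Each letter is replaced by its alphabet position (a=1..z=26) + 6.
Reversing it on 15-20-23-27-15-24-31: 15→(15−6)÷1=9=i, 20→(20−6)÷1=14=n, 23→(23−6)÷1=17=q, 27→(27−6)÷1=21=u, 15→(15−6)÷1=9=i, 24→(24−6)÷1=18=r, 31→(31−6)÷1=25=y.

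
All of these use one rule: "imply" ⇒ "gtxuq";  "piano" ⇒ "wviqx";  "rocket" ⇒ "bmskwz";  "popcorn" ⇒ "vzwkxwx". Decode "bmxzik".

The output letters match the input read backwards, each shifted +8: imply reversed is ylpmi. Two steps: reverse the string, then apply a Caesar shift of +8.
Undoing it on bmxzik: shift back: b−8=t, m−8=e, x−8=p, z−8=r, i−8=a, k−8=c → teprac; then reverse → carpet.

carpet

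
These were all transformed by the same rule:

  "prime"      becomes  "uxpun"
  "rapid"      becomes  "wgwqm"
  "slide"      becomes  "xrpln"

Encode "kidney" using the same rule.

pokvni

In prime: p→u is +5, r→x is +6, i→p is +7, m→u is +8 — the shift increases by 1 each position. Each letter shifts forward by (position + 5), i.e. 5, 6, 7, … — the shift grows by one for each successive letter.
On kidney: k+5=p, i+6=o, d+7=k, n+8=v, e+9=n, y+10=i.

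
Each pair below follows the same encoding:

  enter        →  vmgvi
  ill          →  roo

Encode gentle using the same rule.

Each pair mirrors across the alphabet (e↔v, n↔m, t↔g): positions sum to 25. Each letter is replaced by its mirror in the alphabet: a↔z, b↔y, c↔x, and so on (the Atbash cipher).
For gentle: g↔t, e↔v, n↔m, t↔g, l↔o, e↔v.

tvmgov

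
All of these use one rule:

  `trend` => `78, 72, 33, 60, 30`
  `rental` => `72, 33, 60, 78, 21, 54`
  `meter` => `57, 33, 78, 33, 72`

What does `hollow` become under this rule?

t(#20)→78 and r(#18)→72: differences scale by 3, so n = 3·pos + 18. Each letter becomes 3×(its alphabet position, a=1..z=26) + 18.
For hollow: h=8→42, o=15→63, l=12→54, l=12→54, o=15→63, w=23→87.

42, 63, 54, 54, 63, 87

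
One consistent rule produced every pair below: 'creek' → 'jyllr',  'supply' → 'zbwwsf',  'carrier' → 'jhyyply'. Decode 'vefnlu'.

oxygen

Compare letters: c→j is +7, r→y is +7, e→l is +7 — a constant shift. Each letter is shifted forward by 7 in the alphabet (a Caesar shift of +7).
Reversing it on vefnlu: v−7=o, e−7=x, f−7=y, n−7=g, l−7=e, u−7=n.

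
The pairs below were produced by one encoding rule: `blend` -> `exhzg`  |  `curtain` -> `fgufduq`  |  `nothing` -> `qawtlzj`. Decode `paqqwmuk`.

monetary

Shifts by position in blend: pos 0: b→e (+3), pos 1: l→x (+12), pos 2: e→h (+3), pos 3: n→z (+12) — repeating every 2. The shifts repeat in a cycle of length 2: positions 0,1,… shift by +3, +12, then the pattern repeats.
Reversing it on paqqwmuk: p−3=m, a−12=o, q−3=n, q−12=e, w−3=t, m−12=a, u−3=r, k−12=y.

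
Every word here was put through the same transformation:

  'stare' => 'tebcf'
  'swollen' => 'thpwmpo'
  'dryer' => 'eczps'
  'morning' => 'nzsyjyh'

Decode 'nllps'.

Shifts by position in stare: pos 0: s→t (+1), pos 1: t→e (+11), pos 2: a→b (+1), pos 3: r→c (+11) — repeating every 2. It's a Vigenère-style cipher with numeric key [1,11]: position i shifts by key[i mod 2].
Reversing it on nllps: n−1=m, l−11=a, l−1=k, p−11=e, s−1=r.

maker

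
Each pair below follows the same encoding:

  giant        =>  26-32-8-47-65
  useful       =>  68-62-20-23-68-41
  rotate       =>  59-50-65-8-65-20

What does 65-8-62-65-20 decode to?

The formula is n = 3×(alphabet index, a=1) + 5.
Undoing it on 65-8-62-65-20: 65→(65−5)÷3=20=t, 8→(8−5)÷3=1=a, 62→(62−5)÷3=19=s, 65→(65−5)÷3=20=t, 20→(20−5)÷3=5=e.

taste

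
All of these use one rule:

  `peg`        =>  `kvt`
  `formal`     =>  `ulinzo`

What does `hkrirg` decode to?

spirit

Each pair mirrors across the alphabet (p↔k, e↔v, g↔t): positions sum to 25. This is the alphabet-reversal cipher (Atbash): a becomes z, b becomes y, etc.
Undoing it on hkrirg: h↔s, k↔p, r↔i, i↔r, r↔i, g↔t.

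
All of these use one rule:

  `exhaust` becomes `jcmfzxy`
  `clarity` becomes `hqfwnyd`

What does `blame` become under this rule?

Compare letters: e→j is +5, x→c is +5, h→m is +5 — a constant shift. This is a Caesar cipher with shift 5.
On blame: b+5=g, l+5=q, a+5=f, m+5=r, e+5=j.

gqfrj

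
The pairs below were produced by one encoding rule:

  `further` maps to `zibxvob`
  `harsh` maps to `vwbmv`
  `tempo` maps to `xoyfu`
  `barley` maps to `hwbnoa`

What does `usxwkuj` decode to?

octagon

f(5)→z(25) and u(20)→i(8) fit y≡11x+22 (mod 26); the inverse of 11 mod 26 is 19. Treating letters as 0–25, the rule is x ↦ 11x + 22 (mod 26).
Reversing it on usxwkuj: u(20)→19·(20−22)≡14=o; s(18)→19·(18−22)≡2=c; x(23)→19·(23−22)≡19=t; w(22)→19·(22−22)≡0=a; k(10)→19·(10−22)≡6=g; u(20)→19·(20−22)≡14=o; j(9)→19·(9−22)≡13=n (all mod 26).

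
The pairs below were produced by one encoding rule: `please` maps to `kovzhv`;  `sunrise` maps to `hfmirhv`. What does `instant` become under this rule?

Each letter is replaced by its mirror in the alphabet: a↔z, b↔y, c↔x, and so on (the Atbash cipher).
For instant: i↔r, n↔m, s↔h, t↔g, a↔z, n↔m, t↔g.

rmhgzmg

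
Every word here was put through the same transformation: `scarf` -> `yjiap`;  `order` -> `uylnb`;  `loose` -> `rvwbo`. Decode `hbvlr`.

In scarf: s→y is +6, c→j is +7, a→i is +8, r→a is +9 — the shift increases by 1 each position. Each letter shifts forward by (position + 6), i.e. 6, 7, 8, … — the shift grows by one for each successive letter.
Undoing it on hbvlr: h−6=b, b−7=u, v−8=n, l−9=c, r−10=h.

bunch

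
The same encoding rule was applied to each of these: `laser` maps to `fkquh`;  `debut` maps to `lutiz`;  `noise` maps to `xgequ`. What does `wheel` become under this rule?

l(11)→f(5) and a(0)→k(10) fit y≡9x+10 (mod 26); the inverse of 9 mod 26 is 3. Treating letters as 0–25, the rule is x ↦ 9x + 10 (mod 26).
For wheel: w(22)→9·22+10≡0=a; h(7)→9·7+10≡21=v; e(4)→9·4+10≡20=u; e(4)→9·4+10≡20=u; l(11)→9·11+10≡5=f (all mod 26).

avuuf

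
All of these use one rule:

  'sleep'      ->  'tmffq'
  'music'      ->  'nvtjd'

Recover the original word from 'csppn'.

Compare letters: s→t is +1, l→m is +1, e→f is +1 — a constant shift. It's a constant shift of +1 (ROT1).
Decoding csppn: c−1=b, s−1=r, p−1=o, p−1=o, n−1=m.

broom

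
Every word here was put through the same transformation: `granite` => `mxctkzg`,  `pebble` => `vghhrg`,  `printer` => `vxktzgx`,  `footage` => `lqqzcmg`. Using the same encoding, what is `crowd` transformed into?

ixqcj

The shift depends on letter class: consonant g→m is +6, but vowel a→c is +2. Vowels shift forward by 2 and consonants shift forward by 6.
Applying it to crowd: c(cons)+6=i, r(cons)+6=x, o(vowel)+2=q, w(cons)+6=c, d(cons)+6=j.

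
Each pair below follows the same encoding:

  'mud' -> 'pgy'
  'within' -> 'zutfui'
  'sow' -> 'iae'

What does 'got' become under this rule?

The output letters match the input read backwards, each shifted +12: mud reversed is dum. Two steps: reverse the string, then apply a Caesar shift of +12.
On got: reverse → tog; then shift: t+12=f, o+12=a, g+12=s.

fas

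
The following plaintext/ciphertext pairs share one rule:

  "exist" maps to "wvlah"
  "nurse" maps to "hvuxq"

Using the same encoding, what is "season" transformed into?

qrvdhv

The output letters match the input read backwards, each shifted +3: exist reversed is tsixe. Read the word backwards and shift each letter +3.
For season: reverse → nosaes; then shift: n+3=q, o+3=r, s+3=v, a+3=d, e+3=h, s+3=v.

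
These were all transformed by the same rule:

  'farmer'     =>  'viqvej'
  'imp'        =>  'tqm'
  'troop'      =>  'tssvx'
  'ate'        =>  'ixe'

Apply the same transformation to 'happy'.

The output letters match the input read backwards, each shifted +4: farmer reversed is remraf. Read the word backwards and shift each letter +4.
Applying it to happy: reverse → yppah; then shift: y+4=c, p+4=t, p+4=t, a+4=e, h+4=l.

cttel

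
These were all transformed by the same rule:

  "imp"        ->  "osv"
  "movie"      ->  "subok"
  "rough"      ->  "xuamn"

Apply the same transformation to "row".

Compare letters: i→o is +6, m→s is +6, p→v is +6 — a constant shift. Each letter is shifted forward by 6 in the alphabet (a Caesar shift of +6).
For row: r+6=x, o+6=u, w+6=c.

xuc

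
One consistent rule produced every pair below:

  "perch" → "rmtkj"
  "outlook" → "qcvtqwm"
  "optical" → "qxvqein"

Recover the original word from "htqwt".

floor

Shifts by position in perch: pos 0: p→r (+2), pos 1: e→m (+8), pos 2: r→t (+2), pos 3: c→k (+8) — repeating every 2. It's a Vigenère-style cipher with numeric key [2,8]: position i shifts by key[i mod 2].
Decoding htqwt: h−2=f, t−8=l, q−2=o, w−8=o, t−2=r.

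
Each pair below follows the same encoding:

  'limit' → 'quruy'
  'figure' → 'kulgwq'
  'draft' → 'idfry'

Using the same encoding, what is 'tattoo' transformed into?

Shifts by position in limit: pos 0: l→q (+5), pos 1: i→u (+12), pos 2: m→r (+5), pos 3: i→u (+12) — repeating every 2. It's a Vigenère-style cipher with numeric key [5,12]: position i shifts by key[i mod 2].
On tattoo: t+5=y, a+12=m, t+5=y, t+12=f, o+5=t, o+12=a.

ymyfta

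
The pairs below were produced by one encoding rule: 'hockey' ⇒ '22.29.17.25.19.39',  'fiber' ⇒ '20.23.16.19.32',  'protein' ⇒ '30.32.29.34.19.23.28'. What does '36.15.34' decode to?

vat

h is letter #8 and maps to 22: an offset of 14. The number is (letter's place in the alphabet, a=1) + 14.
Reversing it on 36.15.34: 36→(36−14)÷1=22=v, 15→(15−14)÷1=1=a, 34→(34−14)÷1=20=t.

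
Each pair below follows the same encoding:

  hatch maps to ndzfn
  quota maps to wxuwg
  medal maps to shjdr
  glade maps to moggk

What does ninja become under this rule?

tltmg

Shifts by position in hatch: pos 0: h→n (+6), pos 1: a→d (+3), pos 2: t→z (+6), pos 3: c→f (+3) — repeating every 2. A repeating key of period 2 is used — shifts +6, +3 over and over.
Applying it to ninja: n+6=t, i+3=l, n+6=t, j+3=m, a+6=g.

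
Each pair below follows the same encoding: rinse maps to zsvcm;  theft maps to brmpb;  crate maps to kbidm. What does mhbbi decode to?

Shifts by position in rinse: pos 0: r→z (+8), pos 1: i→s (+10), pos 2: n→v (+8), pos 3: s→c (+10) — repeating every 2. A repeating key of period 2 is used — shifts +8, +10 over and over.
Reversing it on mhbbi: m−8=e, h−10=x, b−8=t, b−10=r, i−8=a.

extra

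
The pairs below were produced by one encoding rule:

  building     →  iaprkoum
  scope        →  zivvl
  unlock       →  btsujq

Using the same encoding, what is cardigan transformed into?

jgyjpmht

Shifts by position in building: pos 0: b→i (+7), pos 1: u→a (+6), pos 2: i→p (+7), pos 3: l→r (+6) — repeating every 2. The shifts repeat in a cycle of length 2: positions 0,1,… shift by +7, +6, then the pattern repeats.
For cardigan: c+7=j, a+6=g, r+7=y, d+6=j, i+7=p, g+6=m, a+7=h, n+6=t.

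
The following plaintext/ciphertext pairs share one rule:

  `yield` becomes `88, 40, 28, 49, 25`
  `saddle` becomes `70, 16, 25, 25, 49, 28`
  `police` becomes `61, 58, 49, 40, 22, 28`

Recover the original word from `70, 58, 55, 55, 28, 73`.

sonnet

y(#25)→88 and i(#9)→40: differences scale by 3, so n = 3·pos + 13. Each letter becomes 3×(its alphabet position, a=1..z=26) + 13.
Reversing it on 70, 58, 55, 55, 28, 73: 70→(70−13)÷3=19=s, 58→(58−13)÷3=15=o, 55→(55−13)÷3=14=n, 55→(55−13)÷3=14=n, 28→(28−13)÷3=5=e, 73→(73−13)÷3=20=t.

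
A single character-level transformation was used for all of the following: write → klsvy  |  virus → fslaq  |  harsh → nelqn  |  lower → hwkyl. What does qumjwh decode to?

symbol

Each letter's alphabet position (a=0..z=25) is mapped through 5·x+4 mod 26 — an affine cipher.
Reversing it on qumjwh: q(16)→21·(16−4)≡18=s; u(20)→21·(20−4)≡24=y; m(12)→21·(12−4)≡12=m; j(9)→21·(9−4)≡1=b; w(22)→21·(22−4)≡14=o; h(7)→21·(7−4)≡11=l (all mod 26).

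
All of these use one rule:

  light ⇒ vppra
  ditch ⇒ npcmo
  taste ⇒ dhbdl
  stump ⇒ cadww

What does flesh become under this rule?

Shifts by position in light: pos 0: l→v (+10), pos 1: i→p (+7), pos 2: g→p (+9), pos 3: h→r (+10), pos 4: t→a (+7) — repeating every 3. It's a Vigenère-style cipher with numeric key [10,7,9]: position i shifts by key[i mod 3].
On flesh: f+10=p, l+7=s, e+9=n, s+10=c, h+7=o.

psnco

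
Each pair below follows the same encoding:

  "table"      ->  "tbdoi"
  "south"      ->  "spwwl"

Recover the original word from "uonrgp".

The shift increases by 1 at each position, starting from +0: 0, 1, 2, ….
Undoing it on uonrgp: u−0=u, o−1=n, n−2=l, r−3=o, g−4=c, p−5=k.

unlock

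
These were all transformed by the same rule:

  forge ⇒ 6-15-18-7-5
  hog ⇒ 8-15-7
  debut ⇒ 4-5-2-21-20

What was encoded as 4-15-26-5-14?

f is letter #6 and maps to 6: an offset of 0. Letters become their 1-indexed alphabet positions: a=1 … z=26.
Reversing it on 4-15-26-5-14: 4=d, 15=o, 26=z, 5=e, 14=n.

dozen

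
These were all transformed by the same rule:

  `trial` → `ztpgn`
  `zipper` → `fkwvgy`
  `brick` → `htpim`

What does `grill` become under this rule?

mtprn

Shifts by position in trial: pos 0: t→z (+6), pos 1: r→t (+2), pos 2: i→p (+7), pos 3: a→g (+6), pos 4: l→n (+2) — repeating every 3. It's a Vigenère-style cipher with numeric key [6,2,7]: position i shifts by key[i mod 3].
On grill: g+6=m, r+2=t, i+7=p, l+6=r, l+2=n.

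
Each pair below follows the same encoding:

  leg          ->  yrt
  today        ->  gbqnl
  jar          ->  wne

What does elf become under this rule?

rys

Compare letters: l→y is +13, e→r is +13, g→t is +13 — a constant shift. Every letter moves 13 places later in the alphabet, wrapping around z→a.
For elf: e+13=r, l+13=y, f+13=s.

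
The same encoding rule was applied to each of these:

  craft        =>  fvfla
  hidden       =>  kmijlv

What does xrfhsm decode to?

unable

In craft: c→f is +3, r→v is +4, a→f is +5, f→l is +6 — the shift increases by 1 each position. Each letter shifts forward by (position + 3), i.e. 3, 4, 5, … — the shift grows by one for each successive letter.
Undoing it on xrfhsm: x−3=u, r−4=n, f−5=a, h−6=b, s−7=l, m−8=e.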